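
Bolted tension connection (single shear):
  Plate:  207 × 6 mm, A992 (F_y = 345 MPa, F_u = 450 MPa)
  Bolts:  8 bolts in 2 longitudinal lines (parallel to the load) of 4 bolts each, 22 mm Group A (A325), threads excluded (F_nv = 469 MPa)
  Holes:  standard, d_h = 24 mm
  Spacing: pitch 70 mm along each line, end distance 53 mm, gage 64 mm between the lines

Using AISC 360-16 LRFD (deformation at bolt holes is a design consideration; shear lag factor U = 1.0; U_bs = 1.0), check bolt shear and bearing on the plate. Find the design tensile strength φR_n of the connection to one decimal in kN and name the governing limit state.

Bolt shear: A_b = π(22)²/4 = 380.13 mm². φR_n = 0.75 × 469 × 380.13 × 8 × 1 = 1069.7 kN.
Bearing (6 mm plate, F_u = 450 MPa): end bolts L_c = 53 − 24/2 = 41, R_n = min(1.2×41×6×450, 2.4×22×6×450) = 132.84 kN/bolt; interior L_c = 70 − 24 = 46, R_n = 142.56 kN/bolt. φR_n = 0.75 × (2×132.84 + 6×142.56) = 840.8 kN.
Governing: min(1069.7, 840.8) = 840.8 kN → bearing.

840.8 kN (bearing governs)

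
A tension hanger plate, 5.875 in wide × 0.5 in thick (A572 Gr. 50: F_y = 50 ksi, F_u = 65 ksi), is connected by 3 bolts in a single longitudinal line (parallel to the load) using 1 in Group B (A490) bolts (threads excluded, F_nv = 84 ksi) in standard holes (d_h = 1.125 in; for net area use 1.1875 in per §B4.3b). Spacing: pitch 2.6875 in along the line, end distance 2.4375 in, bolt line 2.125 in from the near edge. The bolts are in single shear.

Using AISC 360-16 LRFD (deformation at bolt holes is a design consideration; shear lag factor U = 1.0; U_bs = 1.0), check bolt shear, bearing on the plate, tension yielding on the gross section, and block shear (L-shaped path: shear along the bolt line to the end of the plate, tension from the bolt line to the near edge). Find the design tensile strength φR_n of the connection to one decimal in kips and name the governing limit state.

Bolt shear: A_b = π(1)²/4 = 0.7854 in². φR_n = 0.75 × 84 × 0.7854 × 3 × 1 = 148.4 kips.
Bearing (0.5 in plate, F_u = 65 ksi): end bolts L_c = 2.4375 − 1.125/2 = 1.875, R_n = min(1.2×1.875×0.5×65, 2.4×1×0.5×65) = 73.125 kips/bolt; interior L_c = 2.6875 − 1.125 = 1.5625, R_n = 60.938 kips/bolt. φR_n = 0.75 × (1×73.125 + 2×60.938) = 146.3 kips.
Tension yield (gross): A_g = 5.875×0.5 = 2.9375 in². φR_n = 0.90 × 50 × 2.9375 = 132.2 kips.
Block shear: shear path 1×[2.4375+2×2.6875] = 1×7.8125 in, A_gv = 3.9063, A_nv = 1×(7.8125 − 2.5×1.1875)×0.5 = 2.4219 in²; tension to near edge: (2.125 − 0.5×1.1875)×0.5 = 0.76563 in². R_n = min(0.6×65×2.4219, 0.6×50×3.9063) + 1.0×65×0.76563 = min(94.454, 117.19) + 49.766 = 144.22 kips. φR_n = 0.75 × 144.22 = 108.2 kips.
Governing: min(148.4, 146.3, 132.2, 108.2) = 108.2 kips → block shear.

108.2 kips (block shear governs)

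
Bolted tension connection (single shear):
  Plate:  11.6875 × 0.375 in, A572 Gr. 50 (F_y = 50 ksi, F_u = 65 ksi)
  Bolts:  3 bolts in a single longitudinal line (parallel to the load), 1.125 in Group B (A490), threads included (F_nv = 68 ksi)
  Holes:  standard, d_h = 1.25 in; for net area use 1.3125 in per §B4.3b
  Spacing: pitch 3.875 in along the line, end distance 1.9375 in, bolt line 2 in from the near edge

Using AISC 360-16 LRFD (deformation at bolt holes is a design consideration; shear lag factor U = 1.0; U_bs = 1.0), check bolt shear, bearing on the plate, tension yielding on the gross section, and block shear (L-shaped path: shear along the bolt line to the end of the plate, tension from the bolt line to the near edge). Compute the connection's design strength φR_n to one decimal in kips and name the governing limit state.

Bolt shear: A_b = π(1.125)²/4 = 0.99402 in². φR_n = 0.75 × 68 × 0.99402 × 3 × 1 = 152.1 kips.
Bearing (0.375 in plate, F_u = 65 ksi): end bolts L_c = 1.9375 − 1.25/2 = 1.3125, R_n = min(1.2×1.3125×0.375×65, 2.4×1.125×0.375×65) = 38.391 kips/bolt; interior L_c = 3.875 − 1.25 = 2.625, R_n = 65.813 kips/bolt. φR_n = 0.75 × (1×38.391 + 2×65.813) = 127.5 kips.
Tension yield (gross): A_g = 11.6875×0.375 = 4.3828 in². φR_n = 0.90 × 50 × 4.3828 = 197.2 kips.
Block shear: shear path 1×[1.9375+2×3.875] = 1×9.6875 in, A_gv = 3.6328, A_nv = 1×(9.6875 − 2.5×1.3125)×0.375 = 2.4023 in²; tension to near edge: (2 − 0.5×1.3125)×0.375 = 0.50391 in². R_n = min(0.6×65×2.4023, 0.6×50×3.6328) + 1.0×65×0.50391 = min(93.69, 108.98) + 32.754 = 126.44 kips. φR_n = 0.75 × 126.44 = 94.8 kips.
Governing: min(152.1, 127.5, 197.2, 94.8) = 94.8 kips → block shear.

94.8 kips (block shear governs)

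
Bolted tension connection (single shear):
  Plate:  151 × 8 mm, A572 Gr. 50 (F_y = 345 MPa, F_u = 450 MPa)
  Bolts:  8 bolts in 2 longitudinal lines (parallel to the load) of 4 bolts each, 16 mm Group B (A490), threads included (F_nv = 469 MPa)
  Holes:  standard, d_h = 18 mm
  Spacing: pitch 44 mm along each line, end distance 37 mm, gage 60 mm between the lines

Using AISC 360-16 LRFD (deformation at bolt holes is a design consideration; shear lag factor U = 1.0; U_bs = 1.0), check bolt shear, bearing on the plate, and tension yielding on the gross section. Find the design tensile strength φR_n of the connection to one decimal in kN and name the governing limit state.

Bolt shear: A_b = π(16)²/4 = 201.06 mm². φR_n = 0.75 × 469 × 201.06 × 8 × 1 = 565.8 kN.
Bearing (8 mm plate, F_u = 450 MPa): end bolts L_c = 37 − 18/2 = 28, R_n = min(1.2×28×8×450, 2.4×16×8×450) = 120.96 kN/bolt; interior L_c = 44 − 18 = 26, R_n = 112.32 kN/bolt. φR_n = 0.75 × (2×120.96 + 6×112.32) = 686.9 kN.
Tension yield (gross): A_g = 151×8 = 1208 mm². φR_n = 0.90 × 345 × 1208 = 375.1 kN.
Governing: min(565.8, 686.9, 375.1) = 375.1 kN → gross-section yield.

375.1 kN (gross-section yield governs)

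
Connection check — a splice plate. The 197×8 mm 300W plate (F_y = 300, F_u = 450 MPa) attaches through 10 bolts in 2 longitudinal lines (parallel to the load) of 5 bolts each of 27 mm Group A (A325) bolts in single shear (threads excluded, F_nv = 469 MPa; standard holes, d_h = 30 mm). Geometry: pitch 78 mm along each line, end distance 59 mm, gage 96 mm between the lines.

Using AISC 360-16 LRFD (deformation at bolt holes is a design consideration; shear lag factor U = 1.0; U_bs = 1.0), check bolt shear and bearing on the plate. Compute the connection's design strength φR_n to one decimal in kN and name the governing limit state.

Bolt shear: A_b = π(27)²/4 = 572.56 mm². φR_n = 0.75 × 469 × 572.56 × 10 × 1 = 2014.0 kN.
Bearing (8 mm plate, F_u = 450 MPa): end bolts L_c = 59 − 30/2 = 44, R_n = min(1.2×44×8×450, 2.4×27×8×450) = 190.08 kN/bolt; interior L_c = 78 − 30 = 48, R_n = 207.36 kN/bolt. φR_n = 0.75 × (2×190.08 + 8×207.36) = 1529.3 kN.
Governing: min(2014.0, 1529.3) = 1529.3 kN → bearing.

1529.3 kN (bearing governs)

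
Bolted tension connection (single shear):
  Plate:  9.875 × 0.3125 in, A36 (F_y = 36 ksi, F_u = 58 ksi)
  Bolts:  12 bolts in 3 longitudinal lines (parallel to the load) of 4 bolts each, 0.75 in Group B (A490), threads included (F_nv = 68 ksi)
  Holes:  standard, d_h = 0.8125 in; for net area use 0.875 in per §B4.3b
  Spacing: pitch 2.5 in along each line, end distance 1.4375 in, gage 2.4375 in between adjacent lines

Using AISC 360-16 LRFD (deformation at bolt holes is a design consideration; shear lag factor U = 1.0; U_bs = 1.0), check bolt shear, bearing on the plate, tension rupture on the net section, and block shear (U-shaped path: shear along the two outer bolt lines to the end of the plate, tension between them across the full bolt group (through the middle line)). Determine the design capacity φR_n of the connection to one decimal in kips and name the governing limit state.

98.6 kips (net-section rupture governs)

Bolt shear: A_b = π(0.75)²/4 = 0.44179 in². φR_n = 0.75 × 68 × 0.44179 × 12 × 1 = 270.4 kips.
Bearing (0.3125 in plate, F_u = 58 ksi): end bolts L_c = 1.4375 − 0.8125/2 = 1.03125, R_n = min(1.2×1.03125×0.3125×58, 2.4×0.75×0.3125×58) = 22.43 kips/bolt; interior L_c = 2.5 − 0.8125 = 1.6875, R_n = 32.625 kips/bolt. φR_n = 0.75 × (3×22.43 + 9×32.625) = 270.7 kips.
Tension rupture (net): A_n = (9.875 − 3×0.875)×0.3125 = 2.2656 in² (U = 1.0, A_e = A_n). φR_n = 0.75 × 58 × 2.2656 = 98.6 kips.
Block shear: shear path 2×[1.4375+3×2.5] = 2×8.9375 in, A_gv = 5.5859, A_nv = 2×(8.9375 − 3.5×0.875)×0.3125 = 3.6719 in²; tension across gage: (4.875 − 2×0.875)×0.3125 = 0.97656 in². R_n = min(0.6×58×3.6719, 0.6×36×5.5859) + 1.0×58×0.97656 = min(127.78, 120.66) + 56.64 = 177.3 kips. φR_n = 0.75 × 177.3 = 133.0 kips.
Governing: min(270.4, 270.7, 98.6, 133.0) = 98.6 kips → net-section rupture.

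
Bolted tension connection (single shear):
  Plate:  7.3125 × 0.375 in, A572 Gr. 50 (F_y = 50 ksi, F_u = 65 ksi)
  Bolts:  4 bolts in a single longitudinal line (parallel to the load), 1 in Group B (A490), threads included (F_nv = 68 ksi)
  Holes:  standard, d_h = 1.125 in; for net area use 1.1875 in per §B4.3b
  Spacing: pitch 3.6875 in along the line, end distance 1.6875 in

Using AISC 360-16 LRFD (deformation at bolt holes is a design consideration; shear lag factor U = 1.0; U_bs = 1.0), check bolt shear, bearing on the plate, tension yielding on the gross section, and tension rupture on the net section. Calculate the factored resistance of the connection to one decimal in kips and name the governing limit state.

112.0 kips (net-section rupture governs)

Bolt shear: A_b = π(1)²/4 = 0.7854 in². φR_n = 0.75 × 68 × 0.7854 × 4 × 1 = 160.2 kips.
Bearing (0.375 in plate, F_u = 65 ksi): end bolts L_c = 1.6875 − 1.125/2 = 1.125, R_n = min(1.2×1.125×0.375×65, 2.4×1×0.375×65) = 32.906 kips/bolt; interior L_c = 3.6875 − 1.125 = 2.5625, R_n = 58.5 kips/bolt. φR_n = 0.75 × (1×32.906 + 3×58.5) = 156.3 kips.
Tension yield (gross): A_g = 7.3125×0.375 = 2.7422 in². φR_n = 0.90 × 50 × 2.7422 = 123.4 kips.
Tension rupture (net): A_n = (7.3125 − 1×1.1875)×0.375 = 2.2969 in² (U = 1.0, A_e = A_n). φR_n = 0.75 × 65 × 2.2969 = 112.0 kips.
Governing: min(160.2, 156.3, 123.4, 112.0) = 112.0 kips → net-section rupture.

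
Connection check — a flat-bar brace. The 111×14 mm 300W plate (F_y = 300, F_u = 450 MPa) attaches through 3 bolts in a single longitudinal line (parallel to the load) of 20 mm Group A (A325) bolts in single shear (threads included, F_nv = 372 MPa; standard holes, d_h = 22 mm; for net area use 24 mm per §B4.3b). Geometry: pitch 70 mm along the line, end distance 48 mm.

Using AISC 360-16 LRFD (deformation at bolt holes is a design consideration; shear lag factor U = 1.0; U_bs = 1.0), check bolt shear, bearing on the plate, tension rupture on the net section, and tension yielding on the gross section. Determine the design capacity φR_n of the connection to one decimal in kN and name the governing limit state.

263.0 kN (bolt shear governs)

Bolt shear: A_b = π(20)²/4 = 314.16 mm². φR_n = 0.75 × 372 × 314.16 × 3 × 1 = 263.0 kN.
Bearing (14 mm plate, F_u = 450 MPa): end bolts L_c = 48 − 22/2 = 37, R_n = min(1.2×37×14×450, 2.4×20×14×450) = 279.72 kN/bolt; interior L_c = 70 − 22 = 48, R_n = 302.4 kN/bolt. φR_n = 0.75 × (1×279.72 + 2×302.4) = 663.4 kN.
Tension rupture (net): A_n = (111 − 1×24)×14 = 1218 mm² (U = 1.0, A_e = A_n). φR_n = 0.75 × 450 × 1218 = 411.1 kN.
Tension yield (gross): A_g = 111×14 = 1554 mm². φR_n = 0.90 × 300 × 1554 = 419.6 kN.
Governing: min(263.0, 663.4, 411.1, 419.6) = 263.0 kN → bolt shear.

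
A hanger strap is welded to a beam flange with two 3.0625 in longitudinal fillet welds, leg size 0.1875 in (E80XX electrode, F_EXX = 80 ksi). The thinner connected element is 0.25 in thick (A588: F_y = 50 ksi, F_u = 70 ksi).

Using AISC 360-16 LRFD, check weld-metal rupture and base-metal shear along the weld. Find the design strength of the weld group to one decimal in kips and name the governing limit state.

Weld metal: throat = 0.707×0.1875 = 0.13256 in, L = 2×3.0625 = 6.125 in. φR_n = 0.75 × 0.6 × 80 × 0.13256 × 6.125 = 29.2 kips.
Base metal shear (0.25 in plate): yield φR_n = 1.0×0.6×50×0.25×6.125 = 45.9 kips; rupture φR_n = 0.75×0.6×70×0.25×6.125 = 48.2 kips; take 45.9 kips (yield).
Governing: min(29.2, 45.9) = 29.2 kips → weld metal.

29.2 kips (weld metal governs)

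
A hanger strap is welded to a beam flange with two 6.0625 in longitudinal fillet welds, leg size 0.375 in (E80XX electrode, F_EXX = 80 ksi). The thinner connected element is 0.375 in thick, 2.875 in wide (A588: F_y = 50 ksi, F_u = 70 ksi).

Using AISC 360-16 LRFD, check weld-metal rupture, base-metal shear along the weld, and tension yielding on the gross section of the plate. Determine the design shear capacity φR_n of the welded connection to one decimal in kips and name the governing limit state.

Weld metal: throat = 0.707×0.375 = 0.26513 in, L = 2×6.0625 = 12.125 in. φR_n = 0.75 × 0.6 × 80 × 0.26513 × 12.125 = 115.7 kips.
Base metal shear (0.375 in plate): yield φR_n = 1.0×0.6×50×0.375×12.125 = 136.4 kips; rupture φR_n = 0.75×0.6×70×0.375×12.125 = 143.2 kips; take 136.4 kips (yield).
Tension yield (gross): A_g = 2.875×0.375 = 1.0781 in². φR_n = 0.90 × 50 × 1.0781 = 48.5 kips.
Governing: min(115.7, 136.4, 48.5) = 48.5 kips → gross-section yield.

48.5 kips (gross-section yield governs)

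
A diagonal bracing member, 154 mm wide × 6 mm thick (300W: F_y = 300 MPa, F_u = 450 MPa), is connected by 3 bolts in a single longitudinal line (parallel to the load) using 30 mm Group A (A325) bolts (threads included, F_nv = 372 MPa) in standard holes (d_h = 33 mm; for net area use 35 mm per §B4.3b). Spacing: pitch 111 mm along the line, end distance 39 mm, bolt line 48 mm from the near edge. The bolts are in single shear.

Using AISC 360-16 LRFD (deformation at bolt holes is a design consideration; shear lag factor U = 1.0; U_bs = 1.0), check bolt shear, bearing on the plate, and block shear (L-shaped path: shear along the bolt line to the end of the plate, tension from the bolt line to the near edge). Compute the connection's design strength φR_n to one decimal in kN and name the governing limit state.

Bolt shear: A_b = π(30)²/4 = 706.86 mm². φR_n = 0.75 × 372 × 706.86 × 3 × 1 = 591.6 kN.
Bearing (6 mm plate, F_u = 450 MPa): end bolts L_c = 39 − 33/2 = 22.5, R_n = min(1.2×22.5×6×450, 2.4×30×6×450) = 72.9 kN/bolt; interior L_c = 111 − 33 = 78, R_n = 194.4 kN/bolt. φR_n = 0.75 × (1×72.9 + 2×194.4) = 346.3 kN.
Block shear: shear path 1×[39+2×111] = 1×261 mm, A_gv = 1566, A_nv = 1×(261 − 2.5×35)×6 = 1041 mm²; tension to near edge: (48 − 0.5×35)×6 = 183 mm². R_n = min(0.6×450×1041, 0.6×300×1566) + 1.0×450×183 = min(281.07, 281.88) + 82.35 = 363.42 kN. φR_n = 0.75 × 363.42 = 272.6 kN.
Governing: min(591.6, 346.3, 272.6) = 272.6 kN → block shear.

272.6 kN (block shear governs)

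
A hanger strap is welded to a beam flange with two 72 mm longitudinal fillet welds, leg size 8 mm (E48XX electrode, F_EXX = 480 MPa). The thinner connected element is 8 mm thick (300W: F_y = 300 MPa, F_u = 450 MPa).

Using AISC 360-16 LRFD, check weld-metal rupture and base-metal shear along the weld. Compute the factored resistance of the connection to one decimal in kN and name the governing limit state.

Weld metal: throat = 0.707×8 = 5.656 mm, L = 2×72 = 144 mm. φR_n = 0.75 × 0.6 × 480 × 5.656 × 144 = 175.9 kN.
Base metal shear (8 mm plate): yield φR_n = 1.0×0.6×300×8×144 = 207.4 kN; rupture φR_n = 0.75×0.6×450×8×144 = 233.3 kN; take 207.4 kN (yield).
Governing: min(175.9, 207.4) = 175.9 kN → weld metal.

175.9 kN (weld metal governs)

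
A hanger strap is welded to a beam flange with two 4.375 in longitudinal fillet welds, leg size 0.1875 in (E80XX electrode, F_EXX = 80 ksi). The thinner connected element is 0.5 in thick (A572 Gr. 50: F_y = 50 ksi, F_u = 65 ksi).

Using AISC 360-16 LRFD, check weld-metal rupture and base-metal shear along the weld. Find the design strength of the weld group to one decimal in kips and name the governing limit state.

41.8 kips (weld metal governs)

Weld metal: throat = 0.707×0.1875 = 0.13256 in, L = 2×4.375 = 8.75 in. φR_n = 0.75 × 0.6 × 80 × 0.13256 × 8.75 = 41.8 kips.
Base metal shear (0.5 in plate): yield φR_n = 1.0×0.6×50×0.5×8.75 = 131.3 kips; rupture φR_n = 0.75×0.6×65×0.5×8.75 = 128.0 kips; take 128.0 kips (rupture).
Governing: min(41.8, 128.0) = 41.8 kips → weld metal.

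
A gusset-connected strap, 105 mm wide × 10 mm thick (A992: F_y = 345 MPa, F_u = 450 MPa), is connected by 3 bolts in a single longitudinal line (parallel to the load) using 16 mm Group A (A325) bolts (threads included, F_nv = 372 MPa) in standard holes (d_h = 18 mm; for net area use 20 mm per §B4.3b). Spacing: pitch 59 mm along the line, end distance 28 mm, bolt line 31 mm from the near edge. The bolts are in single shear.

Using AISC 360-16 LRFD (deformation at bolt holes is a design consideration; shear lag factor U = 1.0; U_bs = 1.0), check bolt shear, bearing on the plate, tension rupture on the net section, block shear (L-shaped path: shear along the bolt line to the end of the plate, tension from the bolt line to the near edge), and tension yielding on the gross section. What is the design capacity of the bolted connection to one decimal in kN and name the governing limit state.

168.3 kN (bolt shear governs)

Bolt shear: A_b = π(16)²/4 = 201.06 mm². φR_n = 0.75 × 372 × 201.06 × 3 × 1 = 168.3 kN.
Bearing (10 mm plate, F_u = 450 MPa): end bolts L_c = 28 − 18/2 = 19, R_n = min(1.2×19×10×450, 2.4×16×10×450) = 102.6 kN/bolt; interior L_c = 59 − 18 = 41, R_n = 172.8 kN/bolt. φR_n = 0.75 × (1×102.6 + 2×172.8) = 336.2 kN.
Tension rupture (net): A_n = (105 − 1×20)×10 = 850 mm² (U = 1.0, A_e = A_n). φR_n = 0.75 × 450 × 850 = 286.9 kN.
Block shear: shear path 1×[28+2×59] = 1×146 mm, A_gv = 1460, A_nv = 1×(146 − 2.5×20)×10 = 960 mm²; tension to near edge: (31 − 0.5×20)×10 = 210 mm². R_n = min(0.6×450×960, 0.6×345×1460) + 1.0×450×210 = min(259.2, 302.22) + 94.5 = 353.7 kN. φR_n = 0.75 × 353.7 = 265.3 kN.
Tension yield (gross): A_g = 105×10 = 1050 mm². φR_n = 0.90 × 345 × 1050 = 326.0 kN.
Governing: min(168.3, 336.2, 286.9, 265.3, 326.0) = 168.3 kN → bolt shear.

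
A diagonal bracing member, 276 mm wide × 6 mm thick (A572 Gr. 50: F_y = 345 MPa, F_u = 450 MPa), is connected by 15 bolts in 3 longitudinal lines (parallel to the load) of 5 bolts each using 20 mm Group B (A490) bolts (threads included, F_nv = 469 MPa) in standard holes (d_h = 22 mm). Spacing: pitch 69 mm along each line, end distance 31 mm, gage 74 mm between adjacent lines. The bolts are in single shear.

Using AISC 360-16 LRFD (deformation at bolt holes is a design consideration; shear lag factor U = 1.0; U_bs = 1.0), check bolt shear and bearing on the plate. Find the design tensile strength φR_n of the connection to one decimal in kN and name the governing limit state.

Bolt shear: A_b = π(20)²/4 = 314.16 mm². φR_n = 0.75 × 469 × 314.16 × 15 × 1 = 1657.6 kN.
Bearing (6 mm plate, F_u = 450 MPa): end bolts L_c = 31 − 22/2 = 20, R_n = min(1.2×20×6×450, 2.4×20×6×450) = 64.8 kN/bolt; interior L_c = 69 − 22 = 47, R_n = 129.6 kN/bolt. φR_n = 0.75 × (3×64.8 + 12×129.6) = 1312.2 kN.
Governing: min(1657.6, 1312.2) = 1312.2 kN → bearing.

1312.2 kN (bearing governs)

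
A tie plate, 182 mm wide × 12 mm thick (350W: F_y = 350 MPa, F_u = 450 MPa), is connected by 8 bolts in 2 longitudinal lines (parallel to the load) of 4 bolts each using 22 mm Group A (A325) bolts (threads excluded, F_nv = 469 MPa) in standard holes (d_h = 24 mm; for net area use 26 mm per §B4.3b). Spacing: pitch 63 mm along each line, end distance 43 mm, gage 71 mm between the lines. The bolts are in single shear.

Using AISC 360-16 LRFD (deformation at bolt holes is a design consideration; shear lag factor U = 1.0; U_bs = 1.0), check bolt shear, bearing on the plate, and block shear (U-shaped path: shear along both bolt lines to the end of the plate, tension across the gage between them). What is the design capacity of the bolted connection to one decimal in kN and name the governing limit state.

Bolt shear: A_b = π(22)²/4 = 380.13 mm². φR_n = 0.75 × 469 × 380.13 × 8 × 1 = 1069.7 kN.
Bearing (12 mm plate, F_u = 450 MPa): end bolts L_c = 43 − 24/2 = 31, R_n = min(1.2×31×12×450, 2.4×22×12×450) = 200.88 kN/bolt; interior L_c = 63 − 24 = 39, R_n = 252.72 kN/bolt. φR_n = 0.75 × (2×200.88 + 6×252.72) = 1438.6 kN.
Block shear: shear path 2×[43+3×63] = 2×232 mm, A_gv = 5568, A_nv = 2×(232 − 3.5×26)×12 = 3384 mm²; tension across gage: (71 − 1×26)×12 = 540 mm². R_n = min(0.6×450×3384, 0.6×350×5568) + 1.0×450×540 = min(913.68, 1169.3) + 243 = 1156.7 kN. φR_n = 0.75 × 1156.7 = 867.5 kN.
Governing: min(1069.7, 1438.6, 867.5) = 867.5 kN → block shear.

867.5 kN (block shear governs)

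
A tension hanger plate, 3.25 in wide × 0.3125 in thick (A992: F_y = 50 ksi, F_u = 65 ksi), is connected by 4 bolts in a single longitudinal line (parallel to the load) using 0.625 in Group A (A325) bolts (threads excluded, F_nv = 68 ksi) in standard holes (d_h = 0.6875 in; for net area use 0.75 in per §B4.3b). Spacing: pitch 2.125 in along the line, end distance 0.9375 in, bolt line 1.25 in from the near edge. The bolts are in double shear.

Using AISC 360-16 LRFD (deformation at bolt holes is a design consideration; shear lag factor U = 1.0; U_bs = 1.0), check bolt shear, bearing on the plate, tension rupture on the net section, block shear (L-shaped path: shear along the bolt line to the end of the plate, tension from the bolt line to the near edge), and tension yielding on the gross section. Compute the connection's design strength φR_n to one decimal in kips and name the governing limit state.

Bolt shear: A_b = π(0.625)²/4 = 0.3068 in². φR_n = 0.75 × 68 × 0.3068 × 4 × 2 = 125.2 kips.
Bearing (0.3125 in plate, F_u = 65 ksi): end bolts L_c = 0.9375 − 0.6875/2 = 0.59375, R_n = min(1.2×0.59375×0.3125×65, 2.4×0.625×0.3125×65) = 14.473 kips/bolt; interior L_c = 2.125 − 0.6875 = 1.4375, R_n = 30.469 kips/bolt. φR_n = 0.75 × (1×14.473 + 3×30.469) = 79.4 kips.
Tension rupture (net): A_n = (3.25 − 1×0.75)×0.3125 = 0.78125 in² (U = 1.0, A_e = A_n). φR_n = 0.75 × 65 × 0.78125 = 38.1 kips.
Block shear: shear path 1×[0.9375+3×2.125] = 1×7.3125 in, A_gv = 2.2852, A_nv = 1×(7.3125 − 3.5×0.75)×0.3125 = 1.4648 in²; tension to near edge: (1.25 − 0.5×0.75)×0.3125 = 0.27344 in². R_n = min(0.6×65×1.4648, 0.6×50×2.2852) + 1.0×65×0.27344 = min(57.127, 68.556) + 17.774 = 74.901 kips. φR_n = 0.75 × 74.901 = 56.2 kips.
Tension yield (gross): A_g = 3.25×0.3125 = 1.0156 in². φR_n = 0.90 × 50 × 1.0156 = 45.7 kips.
Governing: min(125.2, 79.4, 38.1, 56.2, 45.7) = 38.1 kips → net-section rupture.

38.1 kips (net-section rupture governs)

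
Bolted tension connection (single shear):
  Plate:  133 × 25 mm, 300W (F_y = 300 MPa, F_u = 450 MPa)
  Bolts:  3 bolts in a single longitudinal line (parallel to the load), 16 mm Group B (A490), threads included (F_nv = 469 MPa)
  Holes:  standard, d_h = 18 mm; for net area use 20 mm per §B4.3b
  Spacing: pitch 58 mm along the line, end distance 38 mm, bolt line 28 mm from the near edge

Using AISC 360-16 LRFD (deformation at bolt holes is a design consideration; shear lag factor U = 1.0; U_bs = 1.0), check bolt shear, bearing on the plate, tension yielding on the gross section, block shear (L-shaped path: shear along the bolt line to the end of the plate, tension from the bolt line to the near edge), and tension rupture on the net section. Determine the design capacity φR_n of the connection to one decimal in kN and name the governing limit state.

Bolt shear: A_b = π(16)²/4 = 201.06 mm². φR_n = 0.75 × 469 × 201.06 × 3 × 1 = 212.2 kN.
Bearing (25 mm plate, F_u = 450 MPa): end bolts L_c = 38 − 18/2 = 29, R_n = min(1.2×29×25×450, 2.4×16×25×450) = 391.5 kN/bolt; interior L_c = 58 − 18 = 40, R_n = 432 kN/bolt. φR_n = 0.75 × (1×391.5 + 2×432) = 941.6 kN.
Tension yield (gross): A_g = 133×25 = 3325 mm². φR_n = 0.90 × 300 × 3325 = 897.8 kN.
Block shear: shear path 1×[38+2×58] = 1×154 mm, A_gv = 3850, A_nv = 1×(154 − 2.5×20)×25 = 2600 mm²; tension to near edge: (28 − 0.5×20)×25 = 450 mm². R_n = min(0.6×450×2600, 0.6×300×3850) + 1.0×450×450 = min(702, 693) + 202.5 = 895.5 kN. φR_n = 0.75 × 895.5 = 671.6 kN.
Tension rupture (net): A_n = (133 − 1×20)×25 = 2825 mm² (U = 1.0, A_e = A_n). φR_n = 0.75 × 450 × 2825 = 953.4 kN.
Governing: min(212.2, 941.6, 897.8, 671.6, 953.4) = 212.2 kN → bolt shear.

212.2 kN (bolt shear governs)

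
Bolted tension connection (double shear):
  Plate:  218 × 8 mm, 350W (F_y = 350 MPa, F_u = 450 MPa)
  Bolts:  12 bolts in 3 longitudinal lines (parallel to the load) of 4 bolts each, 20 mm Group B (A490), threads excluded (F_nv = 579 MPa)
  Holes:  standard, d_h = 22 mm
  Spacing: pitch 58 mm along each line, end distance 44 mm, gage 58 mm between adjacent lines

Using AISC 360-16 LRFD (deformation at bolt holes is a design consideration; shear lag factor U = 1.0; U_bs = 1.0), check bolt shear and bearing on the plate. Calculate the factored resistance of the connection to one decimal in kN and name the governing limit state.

1370.5 kN (bearing governs)

Bolt shear: A_b = π(20)²/4 = 314.16 mm². φR_n = 0.75 × 579 × 314.16 × 12 × 2 = 3274.2 kN.
Bearing (8 mm plate, F_u = 450 MPa): end bolts L_c = 44 − 22/2 = 33, R_n = min(1.2×33×8×450, 2.4×20×8×450) = 142.56 kN/bolt; interior L_c = 58 − 22 = 36, R_n = 155.52 kN/bolt. φR_n = 0.75 × (3×142.56 + 9×155.52) = 1370.5 kN.
Governing: min(3274.2, 1370.5) = 1370.5 kN → bearing.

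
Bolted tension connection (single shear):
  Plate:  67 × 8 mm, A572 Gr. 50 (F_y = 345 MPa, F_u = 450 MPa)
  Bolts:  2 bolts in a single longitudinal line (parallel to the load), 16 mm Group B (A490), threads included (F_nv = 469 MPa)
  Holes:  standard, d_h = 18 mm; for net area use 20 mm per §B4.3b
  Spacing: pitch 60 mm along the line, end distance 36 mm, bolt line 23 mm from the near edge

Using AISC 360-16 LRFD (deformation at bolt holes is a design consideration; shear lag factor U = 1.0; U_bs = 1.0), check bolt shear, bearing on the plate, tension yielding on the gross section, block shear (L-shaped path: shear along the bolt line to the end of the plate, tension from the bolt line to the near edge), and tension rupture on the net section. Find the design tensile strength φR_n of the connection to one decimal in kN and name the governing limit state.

126.9 kN (net-section rupture governs)

Bolt shear: A_b = π(16)²/4 = 201.06 mm². φR_n = 0.75 × 469 × 201.06 × 2 × 1 = 141.4 kN.
Bearing (8 mm plate, F_u = 450 MPa): end bolts L_c = 36 − 18/2 = 27, R_n = min(1.2×27×8×450, 2.4×16×8×450) = 116.64 kN/bolt; interior L_c = 60 − 18 = 42, R_n = 138.24 kN/bolt. φR_n = 0.75 × (1×116.64 + 1×138.24) = 191.2 kN.
Tension yield (gross): A_g = 67×8 = 536 mm². φR_n = 0.90 × 345 × 536 = 166.4 kN.
Block shear: shear path 1×[36+1×60] = 1×96 mm, A_gv = 768, A_nv = 1×(96 − 1.5×20)×8 = 528 mm²; tension to near edge: (23 − 0.5×20)×8 = 104 mm². R_n = min(0.6×450×528, 0.6×345×768) + 1.0×450×104 = min(142.56, 158.98) + 46.8 = 189.36 kN. φR_n = 0.75 × 189.36 = 142.0 kN.
Tension rupture (net): A_n = (67 − 1×20)×8 = 376 mm² (U = 1.0, A_e = A_n). φR_n = 0.75 × 450 × 376 = 126.9 kN.
Governing: min(141.4, 191.2, 166.4, 142.0, 126.9) = 126.9 kN → net-section rupture.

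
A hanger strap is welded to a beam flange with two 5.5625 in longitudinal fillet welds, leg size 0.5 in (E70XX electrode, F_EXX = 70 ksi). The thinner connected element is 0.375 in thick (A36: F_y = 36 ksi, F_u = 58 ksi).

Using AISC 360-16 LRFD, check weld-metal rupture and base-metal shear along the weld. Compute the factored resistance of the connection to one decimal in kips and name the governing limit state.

90.1 kips (base-metal shear governs)

Weld metal: throat = 0.707×0.5 = 0.3535 in, L = 2×5.5625 = 11.125 in. φR_n = 0.75 × 0.6 × 70 × 0.3535 × 11.125 = 123.9 kips.
Base metal shear (0.375 in plate): yield φR_n = 1.0×0.6×36×0.375×11.125 = 90.1 kips; rupture φR_n = 0.75×0.6×58×0.375×11.125 = 108.9 kips; take 90.1 kips (yield).
Governing: min(123.9, 90.1) = 90.1 kips → base-metal shear.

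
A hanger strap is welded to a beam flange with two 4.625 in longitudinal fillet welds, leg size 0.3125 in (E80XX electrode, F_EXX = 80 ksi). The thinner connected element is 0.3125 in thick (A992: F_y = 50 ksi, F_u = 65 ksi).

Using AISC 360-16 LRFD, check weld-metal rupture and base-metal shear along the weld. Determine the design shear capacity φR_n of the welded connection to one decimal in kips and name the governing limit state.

73.6 kips (weld metal governs)

Weld metal: throat = 0.707×0.3125 = 0.22094 in, L = 2×4.625 = 9.25 in. φR_n = 0.75 × 0.6 × 80 × 0.22094 × 9.25 = 73.6 kips.
Base metal shear (0.3125 in plate): yield φR_n = 1.0×0.6×50×0.3125×9.25 = 86.7 kips; rupture φR_n = 0.75×0.6×65×0.3125×9.25 = 84.6 kips; take 84.6 kips (rupture).
Governing: min(73.6, 84.6) = 73.6 kips → weld metal.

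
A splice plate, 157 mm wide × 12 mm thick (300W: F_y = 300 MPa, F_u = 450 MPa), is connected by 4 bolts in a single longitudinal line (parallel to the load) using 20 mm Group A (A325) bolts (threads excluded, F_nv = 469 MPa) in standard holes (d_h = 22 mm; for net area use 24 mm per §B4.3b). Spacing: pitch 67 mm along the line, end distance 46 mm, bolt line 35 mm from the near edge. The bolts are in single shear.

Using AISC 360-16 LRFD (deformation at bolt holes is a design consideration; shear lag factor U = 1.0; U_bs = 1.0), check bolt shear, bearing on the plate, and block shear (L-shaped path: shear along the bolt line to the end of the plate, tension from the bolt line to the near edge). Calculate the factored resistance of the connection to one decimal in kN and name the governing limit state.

Bolt shear: A_b = π(20)²/4 = 314.16 mm². φR_n = 0.75 × 469 × 314.16 × 4 × 1 = 442.0 kN.
Bearing (12 mm plate, F_u = 450 MPa): end bolts L_c = 46 − 22/2 = 35, R_n = min(1.2×35×12×450, 2.4×20×12×450) = 226.8 kN/bolt; interior L_c = 67 − 22 = 45, R_n = 259.2 kN/bolt. φR_n = 0.75 × (1×226.8 + 3×259.2) = 753.3 kN.
Block shear: shear path 1×[46+3×67] = 1×247 mm, A_gv = 2964, A_nv = 1×(247 − 3.5×24)×12 = 1956 mm²; tension to near edge: (35 − 0.5×24)×12 = 276 mm². R_n = min(0.6×450×1956, 0.6×300×2964) + 1.0×450×276 = min(528.12, 533.52) + 124.2 = 652.32 kN. φR_n = 0.75 × 652.32 = 489.2 kN.
Governing: min(442.0, 753.3, 489.2) = 442.0 kN → bolt shear.

442.0 kN (bolt shear governs)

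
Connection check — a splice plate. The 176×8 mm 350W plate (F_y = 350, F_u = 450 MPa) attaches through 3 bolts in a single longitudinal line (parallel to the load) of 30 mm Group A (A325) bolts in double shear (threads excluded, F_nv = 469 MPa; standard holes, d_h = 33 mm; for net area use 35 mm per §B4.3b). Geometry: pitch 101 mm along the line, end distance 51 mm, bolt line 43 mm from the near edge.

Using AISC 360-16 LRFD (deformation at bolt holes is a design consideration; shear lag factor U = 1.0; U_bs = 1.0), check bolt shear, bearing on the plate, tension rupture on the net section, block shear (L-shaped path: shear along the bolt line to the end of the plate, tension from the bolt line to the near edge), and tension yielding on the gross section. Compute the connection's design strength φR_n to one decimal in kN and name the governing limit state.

337.0 kN (block shear governs)

Bolt shear: A_b = π(30)²/4 = 706.86 mm². φR_n = 0.75 × 469 × 706.86 × 3 × 2 = 1491.8 kN.
Bearing (8 mm plate, F_u = 450 MPa): end bolts L_c = 51 − 33/2 = 34.5, R_n = min(1.2×34.5×8×450, 2.4×30×8×450) = 149.04 kN/bolt; interior L_c = 101 − 33 = 68, R_n = 259.2 kN/bolt. φR_n = 0.75 × (1×149.04 + 2×259.2) = 500.6 kN.
Tension rupture (net): A_n = (176 − 1×35)×8 = 1128 mm² (U = 1.0, A_e = A_n). φR_n = 0.75 × 450 × 1128 = 380.7 kN.
Block shear: shear path 1×[51+2×101] = 1×253 mm, A_gv = 2024, A_nv = 1×(253 − 2.5×35)×8 = 1324 mm²; tension to near edge: (43 − 0.5×35)×8 = 204 mm². R_n = min(0.6×450×1324, 0.6×350×2024) + 1.0×450×204 = min(357.48, 425.04) + 91.8 = 449.28 kN. φR_n = 0.75 × 449.28 = 337.0 kN.
Tension yield (gross): A_g = 176×8 = 1408 mm². φR_n = 0.90 × 350 × 1408 = 443.5 kN.
Governing: min(1491.8, 500.6, 380.7, 337.0, 443.5) = 337.0 kN → block shear.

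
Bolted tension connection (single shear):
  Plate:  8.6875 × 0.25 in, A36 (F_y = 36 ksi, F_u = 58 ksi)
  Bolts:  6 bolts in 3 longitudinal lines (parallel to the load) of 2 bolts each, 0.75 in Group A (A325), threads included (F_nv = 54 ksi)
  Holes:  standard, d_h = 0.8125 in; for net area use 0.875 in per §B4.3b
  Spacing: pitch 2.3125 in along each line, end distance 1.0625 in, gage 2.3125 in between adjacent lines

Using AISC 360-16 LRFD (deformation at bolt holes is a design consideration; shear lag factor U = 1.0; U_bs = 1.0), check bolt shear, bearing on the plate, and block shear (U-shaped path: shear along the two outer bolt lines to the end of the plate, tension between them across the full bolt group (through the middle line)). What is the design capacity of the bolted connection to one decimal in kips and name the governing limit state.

Bolt shear: A_b = π(0.75)²/4 = 0.44179 in². φR_n = 0.75 × 54 × 0.44179 × 6 × 1 = 107.4 kips.
Bearing (0.25 in plate, F_u = 58 ksi): end bolts L_c = 1.0625 − 0.8125/2 = 0.65625, R_n = min(1.2×0.65625×0.25×58, 2.4×0.75×0.25×58) = 11.419 kips/bolt; interior L_c = 2.3125 − 0.8125 = 1.5, R_n = 26.1 kips/bolt. φR_n = 0.75 × (3×11.419 + 3×26.1) = 84.4 kips.
Block shear: shear path 2×[1.0625+1×2.3125] = 2×3.375 in, A_gv = 1.6875, A_nv = 2×(3.375 − 1.5×0.875)×0.25 = 1.0313 in²; tension across gage: (4.625 − 2×0.875)×0.25 = 0.71875 in². R_n = min(0.6×58×1.0313, 0.6×36×1.6875) + 1.0×58×0.71875 = min(35.889, 36.45) + 41.688 = 77.577 kips. φR_n = 0.75 × 77.577 = 58.2 kips.
Governing: min(107.4, 84.4, 58.2) = 58.2 kips → block shear.

58.2 kips (block shear governs)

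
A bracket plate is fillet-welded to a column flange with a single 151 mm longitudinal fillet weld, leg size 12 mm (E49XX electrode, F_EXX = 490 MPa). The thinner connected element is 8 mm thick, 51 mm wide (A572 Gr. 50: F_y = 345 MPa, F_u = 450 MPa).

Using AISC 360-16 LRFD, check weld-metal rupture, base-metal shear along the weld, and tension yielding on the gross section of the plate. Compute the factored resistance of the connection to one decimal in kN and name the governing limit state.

126.7 kN (gross-section yield governs)

Weld metal: throat = 0.707×12 = 8.484 mm, L = 151 mm. φR_n = 0.75 × 0.6 × 490 × 8.484 × 151 = 282.5 kN.
Base metal shear (8 mm plate): yield φR_n = 1.0×0.6×345×8×151 = 250.1 kN; rupture φR_n = 0.75×0.6×450×8×151 = 244.6 kN; take 244.6 kN (rupture).
Tension yield (gross): A_g = 51×8 = 408 mm². φR_n = 0.90 × 345 × 408 = 126.7 kN.
Governing: min(282.5, 244.6, 126.7) = 126.7 kN → gross-section yield.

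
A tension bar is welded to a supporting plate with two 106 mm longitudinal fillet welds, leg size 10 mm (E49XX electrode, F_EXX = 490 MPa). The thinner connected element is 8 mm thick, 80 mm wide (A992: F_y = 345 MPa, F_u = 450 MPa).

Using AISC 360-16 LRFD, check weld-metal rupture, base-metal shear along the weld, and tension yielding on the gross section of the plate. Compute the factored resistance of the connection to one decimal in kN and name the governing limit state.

Weld metal: throat = 0.707×10 = 7.07 mm, L = 2×106 = 212 mm. φR_n = 0.75 × 0.6 × 490 × 7.07 × 212 = 330.5 kN.
Base metal shear (8 mm plate): yield φR_n = 1.0×0.6×345×8×212 = 351.1 kN; rupture φR_n = 0.75×0.6×450×8×212 = 343.4 kN; take 343.4 kN (rupture).
Tension yield (gross): A_g = 80×8 = 640 mm². φR_n = 0.90 × 345 × 640 = 198.7 kN.
Governing: min(330.5, 343.4, 198.7) = 198.7 kN → gross-section yield.

198.7 kN (gross-section yield governs)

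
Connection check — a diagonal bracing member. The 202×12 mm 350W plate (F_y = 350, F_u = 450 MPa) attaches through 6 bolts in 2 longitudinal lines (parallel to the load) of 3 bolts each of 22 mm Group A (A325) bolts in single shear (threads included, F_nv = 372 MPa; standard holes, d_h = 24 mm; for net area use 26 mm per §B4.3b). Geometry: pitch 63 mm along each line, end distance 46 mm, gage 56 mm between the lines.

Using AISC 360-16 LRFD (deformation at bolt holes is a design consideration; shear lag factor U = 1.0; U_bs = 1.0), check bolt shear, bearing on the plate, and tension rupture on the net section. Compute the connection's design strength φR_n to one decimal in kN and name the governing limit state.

607.5 kN (net-section rupture governs)

Bolt shear: A_b = π(22)²/4 = 380.13 mm². φR_n = 0.75 × 372 × 380.13 × 6 × 1 = 636.3 kN.
Bearing (12 mm plate, F_u = 450 MPa): end bolts L_c = 46 − 24/2 = 34, R_n = min(1.2×34×12×450, 2.4×22×12×450) = 220.32 kN/bolt; interior L_c = 63 − 24 = 39, R_n = 252.72 kN/bolt. φR_n = 0.75 × (2×220.32 + 4×252.72) = 1088.6 kN.
Tension rupture (net): A_n = (202 − 2×26)×12 = 1800 mm² (U = 1.0, A_e = A_n). φR_n = 0.75 × 450 × 1800 = 607.5 kN.
Governing: min(636.3, 1088.6, 607.5) = 607.5 kN → net-section rupture.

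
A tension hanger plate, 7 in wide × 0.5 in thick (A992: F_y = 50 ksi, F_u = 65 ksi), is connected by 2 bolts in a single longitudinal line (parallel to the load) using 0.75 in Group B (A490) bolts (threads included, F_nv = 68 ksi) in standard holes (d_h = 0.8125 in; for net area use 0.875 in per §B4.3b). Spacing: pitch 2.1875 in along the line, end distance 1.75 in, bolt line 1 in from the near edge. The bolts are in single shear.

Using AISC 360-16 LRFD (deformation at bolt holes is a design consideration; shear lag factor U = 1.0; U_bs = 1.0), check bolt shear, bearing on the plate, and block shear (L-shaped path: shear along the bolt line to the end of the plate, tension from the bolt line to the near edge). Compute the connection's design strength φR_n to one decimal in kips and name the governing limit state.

45.1 kips (bolt shear governs)

Bolt shear: A_b = π(0.75)²/4 = 0.44179 in². φR_n = 0.75 × 68 × 0.44179 × 2 × 1 = 45.1 kips.
Bearing (0.5 in plate, F_u = 65 ksi): end bolts L_c = 1.75 − 0.8125/2 = 1.34375, R_n = min(1.2×1.34375×0.5×65, 2.4×0.75×0.5×65) = 52.406 kips/bolt; interior L_c = 2.1875 − 0.8125 = 1.375, R_n = 53.625 kips/bolt. φR_n = 0.75 × (1×52.406 + 1×53.625) = 79.5 kips.
Block shear: shear path 1×[1.75+1×2.1875] = 1×3.9375 in, A_gv = 1.9688, A_nv = 1×(3.9375 − 1.5×0.875)×0.5 = 1.3125 in²; tension to near edge: (1 − 0.5×0.875)×0.5 = 0.28125 in². R_n = min(0.6×65×1.3125, 0.6×50×1.9688) + 1.0×65×0.28125 = min(51.188, 59.064) + 18.281 = 69.469 kips. φR_n = 0.75 × 69.469 = 52.1 kips.
Governing: min(45.1, 79.5, 52.1) = 45.1 kips → bolt shear.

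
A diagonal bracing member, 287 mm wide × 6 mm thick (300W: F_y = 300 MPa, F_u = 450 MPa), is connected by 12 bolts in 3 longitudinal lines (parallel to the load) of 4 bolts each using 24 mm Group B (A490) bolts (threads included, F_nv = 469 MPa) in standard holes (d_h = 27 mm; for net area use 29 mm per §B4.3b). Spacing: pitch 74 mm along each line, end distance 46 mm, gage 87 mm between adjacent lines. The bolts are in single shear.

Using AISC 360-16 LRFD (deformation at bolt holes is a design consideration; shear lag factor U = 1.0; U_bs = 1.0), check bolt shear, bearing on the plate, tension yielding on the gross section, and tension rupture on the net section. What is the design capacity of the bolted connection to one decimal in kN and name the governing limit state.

405.0 kN (net-section rupture governs)

Bolt shear: A_b = π(24)²/4 = 452.39 mm². φR_n = 0.75 × 469 × 452.39 × 12 × 1 = 1909.5 kN.
Bearing (6 mm plate, F_u = 450 MPa): end bolts L_c = 46 − 27/2 = 32.5, R_n = min(1.2×32.5×6×450, 2.4×24×6×450) = 105.3 kN/bolt; interior L_c = 74 − 27 = 47, R_n = 152.28 kN/bolt. φR_n = 0.75 × (3×105.3 + 9×152.28) = 1264.8 kN.
Tension yield (gross): A_g = 287×6 = 1722 mm². φR_n = 0.90 × 300 × 1722 = 464.9 kN.
Tension rupture (net): A_n = (287 − 3×29)×6 = 1200 mm² (U = 1.0, A_e = A_n). φR_n = 0.75 × 450 × 1200 = 405.0 kN.
Governing: min(1909.5, 1264.8, 464.9, 405.0) = 405.0 kN → net-section rupture.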